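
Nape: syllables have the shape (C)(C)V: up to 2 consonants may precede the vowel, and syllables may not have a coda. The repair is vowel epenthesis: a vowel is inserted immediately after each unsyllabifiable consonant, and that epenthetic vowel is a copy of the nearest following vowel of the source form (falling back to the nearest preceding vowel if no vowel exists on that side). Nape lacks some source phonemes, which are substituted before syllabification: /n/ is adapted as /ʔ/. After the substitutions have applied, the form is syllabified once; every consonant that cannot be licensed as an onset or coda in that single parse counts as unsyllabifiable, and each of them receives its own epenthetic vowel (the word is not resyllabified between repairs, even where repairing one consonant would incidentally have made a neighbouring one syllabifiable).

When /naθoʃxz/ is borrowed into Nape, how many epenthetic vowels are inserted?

After substitution the input is /ʔaθoʃxz/.
The unsyllabifiable consonants are /ʃ/, /x/, /z/; each receives one epenthetic vowel.

3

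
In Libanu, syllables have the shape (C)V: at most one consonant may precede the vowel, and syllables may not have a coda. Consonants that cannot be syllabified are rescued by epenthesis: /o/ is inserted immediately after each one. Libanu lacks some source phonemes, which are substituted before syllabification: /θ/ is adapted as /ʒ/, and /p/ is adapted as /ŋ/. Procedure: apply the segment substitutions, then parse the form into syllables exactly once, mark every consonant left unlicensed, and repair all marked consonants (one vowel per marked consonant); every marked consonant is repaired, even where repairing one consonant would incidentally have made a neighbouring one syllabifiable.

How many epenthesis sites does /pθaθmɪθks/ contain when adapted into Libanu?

5

After substitution the input is /ŋʒaʒmɪʒks/.
The unsyllabifiable consonants are /ŋ/, /ʒ/, /ʒ/, /k/, /s/; each receives one epenthetic vowel.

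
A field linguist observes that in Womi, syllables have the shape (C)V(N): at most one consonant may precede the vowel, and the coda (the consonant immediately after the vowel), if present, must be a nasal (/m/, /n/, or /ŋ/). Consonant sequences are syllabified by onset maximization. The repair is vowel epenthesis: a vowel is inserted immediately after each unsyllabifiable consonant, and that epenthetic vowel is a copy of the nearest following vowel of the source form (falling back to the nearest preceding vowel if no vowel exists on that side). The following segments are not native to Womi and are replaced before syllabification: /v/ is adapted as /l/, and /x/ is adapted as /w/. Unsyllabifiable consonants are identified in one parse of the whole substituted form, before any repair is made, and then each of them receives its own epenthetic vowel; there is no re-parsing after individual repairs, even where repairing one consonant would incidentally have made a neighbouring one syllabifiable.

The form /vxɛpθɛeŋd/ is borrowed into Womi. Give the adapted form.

lɛwɛpɛθɛeŋde

Substitution: /v/ → /l/, /x/ → /w/, giving /lwɛpθɛeŋd/.
The consonants /l/, /p/, /d/ cannot be parsed into a legal (C)V(N) syllable (only a nasal (/m/, /n/, or /ŋ/) is licensed in coda position; onsets are limited to one consonant).
Each unlicensed consonant becomes the onset of a new syllable: /l/ → /lɛ/, /p/ → /pɛ/, /d/ → /de/.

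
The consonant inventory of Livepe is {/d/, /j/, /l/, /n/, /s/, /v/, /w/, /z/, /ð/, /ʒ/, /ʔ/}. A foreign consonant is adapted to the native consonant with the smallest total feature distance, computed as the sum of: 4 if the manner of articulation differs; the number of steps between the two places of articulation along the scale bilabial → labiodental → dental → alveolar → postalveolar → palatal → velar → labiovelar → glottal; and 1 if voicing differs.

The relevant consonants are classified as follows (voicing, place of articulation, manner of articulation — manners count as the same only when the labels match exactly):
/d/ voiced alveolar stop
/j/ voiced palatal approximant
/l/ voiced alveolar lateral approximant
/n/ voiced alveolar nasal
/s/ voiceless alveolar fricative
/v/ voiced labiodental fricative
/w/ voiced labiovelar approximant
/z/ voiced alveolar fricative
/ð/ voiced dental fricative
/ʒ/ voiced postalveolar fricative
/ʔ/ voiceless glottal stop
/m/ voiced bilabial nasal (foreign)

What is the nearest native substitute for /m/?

n

/n/ is closest: same manner (nasal), place distance 3 (bilabial→alveolar), same voicing; total 3. Next closest is /v/ at distance 5.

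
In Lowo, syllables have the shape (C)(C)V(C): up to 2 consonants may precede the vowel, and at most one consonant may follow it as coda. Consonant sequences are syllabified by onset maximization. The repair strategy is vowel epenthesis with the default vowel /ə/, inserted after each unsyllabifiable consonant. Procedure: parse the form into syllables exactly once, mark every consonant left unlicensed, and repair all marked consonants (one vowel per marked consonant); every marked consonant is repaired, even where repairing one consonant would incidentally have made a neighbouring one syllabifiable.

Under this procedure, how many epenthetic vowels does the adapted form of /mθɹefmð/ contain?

3

The unsyllabifiable consonants are /m/, /m/, /ð/; each receives one epenthetic vowel.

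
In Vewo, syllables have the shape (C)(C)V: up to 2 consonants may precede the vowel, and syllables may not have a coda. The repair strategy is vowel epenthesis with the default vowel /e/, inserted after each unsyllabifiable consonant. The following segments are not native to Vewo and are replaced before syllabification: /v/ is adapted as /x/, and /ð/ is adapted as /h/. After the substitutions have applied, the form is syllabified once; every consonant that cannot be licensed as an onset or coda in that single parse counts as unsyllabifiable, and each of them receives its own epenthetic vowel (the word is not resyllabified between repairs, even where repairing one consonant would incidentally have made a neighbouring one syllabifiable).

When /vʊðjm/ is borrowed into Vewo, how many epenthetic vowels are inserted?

3

After substitution the input is /xʊhjm/.
The unsyllabifiable consonants are /h/, /j/, /m/; each receives one epenthetic vowel.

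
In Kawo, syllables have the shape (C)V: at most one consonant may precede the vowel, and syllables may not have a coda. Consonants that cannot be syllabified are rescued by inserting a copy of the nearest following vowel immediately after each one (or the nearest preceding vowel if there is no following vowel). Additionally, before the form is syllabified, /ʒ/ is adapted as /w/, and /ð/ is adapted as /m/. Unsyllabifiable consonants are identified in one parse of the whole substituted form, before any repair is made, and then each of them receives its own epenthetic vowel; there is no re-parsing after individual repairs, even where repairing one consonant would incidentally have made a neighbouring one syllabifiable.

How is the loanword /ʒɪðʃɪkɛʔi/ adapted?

wɪmɪʃɪkɛʔi

Substitution: /ʒ/ → /w/, /ð/ → /m/, giving /wɪmʃɪkɛʔi/.
Under (C)V, the unsyllabifiable consonants are /m/ (no codas are permitted; onsets are limited to one consonant).
Each unlicensed consonant becomes the onset of a new syllable: /m/ → /mɪ/.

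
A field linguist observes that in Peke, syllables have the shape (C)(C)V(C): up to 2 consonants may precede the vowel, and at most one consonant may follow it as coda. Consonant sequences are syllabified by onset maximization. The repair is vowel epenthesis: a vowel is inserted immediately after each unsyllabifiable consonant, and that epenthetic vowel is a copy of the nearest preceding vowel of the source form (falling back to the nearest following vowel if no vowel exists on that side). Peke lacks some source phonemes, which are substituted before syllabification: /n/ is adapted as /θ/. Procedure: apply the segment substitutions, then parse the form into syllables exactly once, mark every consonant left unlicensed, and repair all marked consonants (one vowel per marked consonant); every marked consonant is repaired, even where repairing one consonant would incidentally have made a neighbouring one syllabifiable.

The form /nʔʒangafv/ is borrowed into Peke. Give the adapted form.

Substitution: /n/ → /θ/, giving /θʔʒaθgafv/.
Syllabifying with onset maximization leaves /θ/, /v/ stranded (at most one coda consonant is licensed; onsets may contain at most 2 consonants).
Epenthesis after each stranded consonant: /θ/ → /θa/, /v/ → /va/.

θaʔʒaθgafva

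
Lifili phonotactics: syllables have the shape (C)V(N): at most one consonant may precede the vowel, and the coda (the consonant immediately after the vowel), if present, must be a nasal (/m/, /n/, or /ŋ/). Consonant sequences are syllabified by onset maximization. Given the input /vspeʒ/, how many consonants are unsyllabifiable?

Under (C)V(N), the unsyllabifiable consonants are /v/, /s/, /ʒ/ (only a nasal (/m/, /n/, or /ŋ/) is licensed in coda position; onsets are limited to one consonant).

3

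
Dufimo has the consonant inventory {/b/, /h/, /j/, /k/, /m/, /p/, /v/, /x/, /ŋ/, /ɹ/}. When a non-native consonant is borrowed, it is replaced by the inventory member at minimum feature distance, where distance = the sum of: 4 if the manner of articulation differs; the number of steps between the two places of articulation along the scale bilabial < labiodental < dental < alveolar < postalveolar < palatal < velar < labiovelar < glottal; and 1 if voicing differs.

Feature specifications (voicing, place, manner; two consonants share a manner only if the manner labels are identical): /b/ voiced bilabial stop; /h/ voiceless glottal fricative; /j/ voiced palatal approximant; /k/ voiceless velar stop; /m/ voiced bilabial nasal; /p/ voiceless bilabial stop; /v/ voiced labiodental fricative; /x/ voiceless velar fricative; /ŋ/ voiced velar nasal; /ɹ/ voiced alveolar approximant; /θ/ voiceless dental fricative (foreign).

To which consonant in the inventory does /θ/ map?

/v/ is closest: same manner (fricative), place distance 1 (dental→labiodental), voicing differs (+1); total 2. Next closest is /x/ at distance 4.

v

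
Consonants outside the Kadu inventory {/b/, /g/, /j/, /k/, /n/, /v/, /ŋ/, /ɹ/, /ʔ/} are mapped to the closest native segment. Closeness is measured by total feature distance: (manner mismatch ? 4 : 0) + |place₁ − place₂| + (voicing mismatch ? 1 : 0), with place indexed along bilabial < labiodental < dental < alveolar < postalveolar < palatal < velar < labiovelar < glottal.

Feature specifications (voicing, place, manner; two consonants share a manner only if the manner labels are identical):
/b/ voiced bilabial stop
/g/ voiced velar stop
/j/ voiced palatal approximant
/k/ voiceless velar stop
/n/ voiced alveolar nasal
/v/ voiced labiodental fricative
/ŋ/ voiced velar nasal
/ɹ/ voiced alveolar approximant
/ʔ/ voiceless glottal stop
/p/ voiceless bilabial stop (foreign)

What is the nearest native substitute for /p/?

b

/b/ is closest: same manner (stop), place distance 0 (bilabial→bilabial), voicing differs (+1); total 1. Next closest is /k/ at distance 6.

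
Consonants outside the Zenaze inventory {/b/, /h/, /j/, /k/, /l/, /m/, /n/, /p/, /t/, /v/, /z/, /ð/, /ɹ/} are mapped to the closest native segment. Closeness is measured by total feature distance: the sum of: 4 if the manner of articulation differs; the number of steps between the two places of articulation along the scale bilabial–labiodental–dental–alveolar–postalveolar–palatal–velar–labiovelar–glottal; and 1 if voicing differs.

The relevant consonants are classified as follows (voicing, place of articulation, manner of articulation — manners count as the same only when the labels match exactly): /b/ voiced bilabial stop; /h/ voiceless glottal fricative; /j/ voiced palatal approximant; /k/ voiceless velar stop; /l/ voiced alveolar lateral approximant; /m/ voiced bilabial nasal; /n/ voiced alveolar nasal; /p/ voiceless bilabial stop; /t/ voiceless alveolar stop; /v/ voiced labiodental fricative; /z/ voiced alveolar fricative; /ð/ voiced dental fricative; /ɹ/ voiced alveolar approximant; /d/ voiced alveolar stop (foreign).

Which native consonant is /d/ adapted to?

/t/ is closest: same manner (stop), place distance 0 (alveolar→alveolar), voicing differs (+1); total 1. Next closest is /b/ at distance 3.

t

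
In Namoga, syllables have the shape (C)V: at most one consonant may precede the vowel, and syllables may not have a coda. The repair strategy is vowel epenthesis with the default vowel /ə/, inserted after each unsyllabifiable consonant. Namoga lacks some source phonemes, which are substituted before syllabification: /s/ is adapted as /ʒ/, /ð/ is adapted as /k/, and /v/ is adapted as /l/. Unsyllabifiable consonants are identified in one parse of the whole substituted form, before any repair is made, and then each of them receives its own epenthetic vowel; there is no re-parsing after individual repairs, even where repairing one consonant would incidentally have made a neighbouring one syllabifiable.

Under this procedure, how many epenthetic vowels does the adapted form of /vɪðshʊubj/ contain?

4

After substitution the input is /lɪkʒhʊubj/.
The unsyllabifiable consonants are /k/, /ʒ/, /b/, /j/; each receives one epenthetic vowel.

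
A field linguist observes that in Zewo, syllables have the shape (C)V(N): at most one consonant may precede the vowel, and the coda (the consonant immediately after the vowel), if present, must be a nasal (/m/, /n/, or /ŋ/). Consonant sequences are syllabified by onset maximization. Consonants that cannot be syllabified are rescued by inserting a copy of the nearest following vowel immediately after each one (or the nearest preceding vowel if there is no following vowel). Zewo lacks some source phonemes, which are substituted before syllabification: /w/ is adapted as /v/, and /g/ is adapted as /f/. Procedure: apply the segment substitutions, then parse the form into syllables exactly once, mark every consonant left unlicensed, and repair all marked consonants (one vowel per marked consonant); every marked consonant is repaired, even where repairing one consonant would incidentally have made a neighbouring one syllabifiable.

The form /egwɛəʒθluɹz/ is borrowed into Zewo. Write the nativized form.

Substitution: /g/ → /f/, /w/ → /v/, giving /efvɛəʒθluɹz/.
The consonants /f/, /ʒ/, /θ/, /ɹ/, /z/ cannot be parsed into a legal (C)V(N) syllable (only a nasal (/m/, /n/, or /ŋ/) is licensed in coda position; onsets are limited to one consonant).
Each unlicensed consonant becomes the onset of a new syllable: /f/ → /fɛ/, /ʒ/ → /ʒu/, /θ/ → /θu/, /ɹ/ → /ɹu/, /z/ → /zu/.

efɛvɛəʒuθuluɹuzu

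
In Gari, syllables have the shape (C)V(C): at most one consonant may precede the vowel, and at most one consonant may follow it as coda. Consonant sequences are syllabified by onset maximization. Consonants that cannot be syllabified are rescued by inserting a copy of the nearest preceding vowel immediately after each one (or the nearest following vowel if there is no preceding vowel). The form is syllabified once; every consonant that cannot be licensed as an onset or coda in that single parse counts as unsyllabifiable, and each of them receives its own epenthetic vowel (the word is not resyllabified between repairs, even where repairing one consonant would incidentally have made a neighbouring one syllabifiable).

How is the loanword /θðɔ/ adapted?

θɔðɔ

The consonants /θ/ cannot be parsed into a legal (C)V(C) syllable (at most one coda consonant is licensed; onsets are limited to one consonant).
Epenthesis after each stranded consonant: /θ/ → /θɔ/.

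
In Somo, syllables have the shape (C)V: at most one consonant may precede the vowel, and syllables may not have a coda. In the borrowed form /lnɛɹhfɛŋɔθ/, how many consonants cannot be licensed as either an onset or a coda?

4

Under (C)V, the unsyllabifiable consonants are /l/, /ɹ/, /h/, /θ/ (no codas are permitted; onsets are limited to one consonant).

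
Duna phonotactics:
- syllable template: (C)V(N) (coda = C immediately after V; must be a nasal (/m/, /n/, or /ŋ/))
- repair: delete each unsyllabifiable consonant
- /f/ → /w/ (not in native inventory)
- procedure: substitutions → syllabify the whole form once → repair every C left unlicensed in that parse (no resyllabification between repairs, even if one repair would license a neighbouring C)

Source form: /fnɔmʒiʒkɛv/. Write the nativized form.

Substitution: /f/ → /w/, giving /wnɔmʒiʒkɛv/.
Under (C)V(N), the unsyllabifiable consonants are /w/, /ʒ/, /v/ (only a nasal (/m/, /n/, or /ŋ/) is licensed in coda position; onsets are limited to one consonant).
Deletion applies to /w/, /ʒ/, /v/.

nɔmʒikɛ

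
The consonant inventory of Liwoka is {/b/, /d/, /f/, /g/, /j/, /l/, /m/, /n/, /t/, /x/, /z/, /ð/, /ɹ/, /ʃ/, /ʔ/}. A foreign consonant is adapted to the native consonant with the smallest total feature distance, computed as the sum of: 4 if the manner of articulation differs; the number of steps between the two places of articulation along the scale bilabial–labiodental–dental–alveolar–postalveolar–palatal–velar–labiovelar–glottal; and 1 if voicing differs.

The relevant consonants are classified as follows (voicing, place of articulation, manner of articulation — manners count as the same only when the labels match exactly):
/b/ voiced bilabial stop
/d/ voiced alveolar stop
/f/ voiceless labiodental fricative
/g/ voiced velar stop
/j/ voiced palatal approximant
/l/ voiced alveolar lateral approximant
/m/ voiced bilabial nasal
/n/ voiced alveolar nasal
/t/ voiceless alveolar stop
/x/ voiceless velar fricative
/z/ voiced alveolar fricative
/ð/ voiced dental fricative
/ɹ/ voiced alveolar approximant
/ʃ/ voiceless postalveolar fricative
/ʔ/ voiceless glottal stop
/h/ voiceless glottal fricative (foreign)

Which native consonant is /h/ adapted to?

x

/x/ is closest: same manner (fricative), place distance 2 (glottal→velar), same voicing; total 2. Next closest is /ʃ/ at distance 4.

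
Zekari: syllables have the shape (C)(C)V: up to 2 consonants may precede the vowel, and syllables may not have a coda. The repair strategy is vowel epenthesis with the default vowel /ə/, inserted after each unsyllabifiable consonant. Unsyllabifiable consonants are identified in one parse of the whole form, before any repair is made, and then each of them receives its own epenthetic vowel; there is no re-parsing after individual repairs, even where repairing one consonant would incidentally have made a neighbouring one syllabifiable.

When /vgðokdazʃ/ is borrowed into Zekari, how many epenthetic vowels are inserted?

3

The unsyllabifiable consonants are /v/, /z/, /ʃ/; each receives one epenthetic vowel.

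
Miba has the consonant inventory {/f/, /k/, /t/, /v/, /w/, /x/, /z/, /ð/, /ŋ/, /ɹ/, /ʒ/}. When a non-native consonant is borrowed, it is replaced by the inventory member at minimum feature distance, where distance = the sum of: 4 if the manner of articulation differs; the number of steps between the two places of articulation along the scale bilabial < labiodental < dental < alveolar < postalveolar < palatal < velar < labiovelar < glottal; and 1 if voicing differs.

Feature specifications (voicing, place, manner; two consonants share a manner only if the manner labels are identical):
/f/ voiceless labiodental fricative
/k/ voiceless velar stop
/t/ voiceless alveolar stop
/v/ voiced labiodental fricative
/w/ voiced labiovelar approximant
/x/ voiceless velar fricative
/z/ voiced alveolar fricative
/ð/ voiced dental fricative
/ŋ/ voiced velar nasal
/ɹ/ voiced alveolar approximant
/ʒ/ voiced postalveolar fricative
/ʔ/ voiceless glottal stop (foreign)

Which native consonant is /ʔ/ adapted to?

k

/k/ is closest: same manner (stop), place distance 2 (glottal→velar), same voicing; total 2. Next closest is /t/ at distance 5.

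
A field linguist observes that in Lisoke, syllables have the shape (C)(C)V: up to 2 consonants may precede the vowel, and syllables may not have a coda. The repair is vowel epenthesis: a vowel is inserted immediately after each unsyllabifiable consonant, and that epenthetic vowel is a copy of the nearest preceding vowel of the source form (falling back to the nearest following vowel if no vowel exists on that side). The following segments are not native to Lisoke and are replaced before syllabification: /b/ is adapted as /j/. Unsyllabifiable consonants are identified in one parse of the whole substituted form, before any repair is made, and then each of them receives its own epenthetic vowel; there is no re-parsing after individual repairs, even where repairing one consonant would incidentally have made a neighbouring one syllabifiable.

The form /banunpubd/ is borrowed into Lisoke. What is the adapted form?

janunpujudu

Substitution: /b/ → /j/, giving /janunpujd/.
Syllabifying with onset maximization leaves /j/, /d/ stranded (no codas are permitted; onsets may contain at most 2 consonants).
Epenthesis after each stranded consonant: /j/ → /ju/, /d/ → /du/.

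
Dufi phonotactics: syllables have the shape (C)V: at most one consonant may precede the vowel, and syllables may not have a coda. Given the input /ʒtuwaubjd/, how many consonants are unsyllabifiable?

4

Under (C)V, the unsyllabifiable consonants are /ʒ/, /b/, /j/, /d/ (no codas are permitted; onsets are limited to one consonant).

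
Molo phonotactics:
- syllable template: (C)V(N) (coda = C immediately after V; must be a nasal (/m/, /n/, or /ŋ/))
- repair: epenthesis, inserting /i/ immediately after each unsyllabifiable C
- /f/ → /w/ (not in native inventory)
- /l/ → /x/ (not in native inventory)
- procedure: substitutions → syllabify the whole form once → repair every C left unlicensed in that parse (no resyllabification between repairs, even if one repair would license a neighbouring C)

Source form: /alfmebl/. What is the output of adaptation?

axiwimebixi

Substitution: /l/ → /x/, /f/ → /w/, giving /axwmebx/.
Syllabifying with onset maximization leaves /x/, /w/, /b/, /x/ stranded (only a nasal (/m/, /n/, or /ŋ/) is licensed in coda position; onsets are limited to one consonant).
Each unlicensed consonant becomes the onset of a new syllable: /x/ → /xi/, /w/ → /wi/, /b/ → /bi/, /x/ → /xi/.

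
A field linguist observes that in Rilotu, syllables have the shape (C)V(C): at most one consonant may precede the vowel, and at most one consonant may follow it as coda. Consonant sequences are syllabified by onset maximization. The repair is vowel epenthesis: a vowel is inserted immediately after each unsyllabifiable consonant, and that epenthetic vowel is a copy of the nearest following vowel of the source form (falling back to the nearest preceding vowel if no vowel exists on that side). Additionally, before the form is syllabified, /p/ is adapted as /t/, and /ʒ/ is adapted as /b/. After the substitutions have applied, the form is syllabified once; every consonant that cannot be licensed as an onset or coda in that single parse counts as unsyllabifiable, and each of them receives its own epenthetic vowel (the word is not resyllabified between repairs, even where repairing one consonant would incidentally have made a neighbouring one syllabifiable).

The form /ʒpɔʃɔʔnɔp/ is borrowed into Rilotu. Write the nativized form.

Substitution: /ʒ/ → /b/, /p/ → /t/, giving /btɔʃɔʔnɔt/.
Syllabifying with onset maximization leaves /b/ stranded (at most one coda consonant is licensed; onsets are limited to one consonant).
Epenthesis after each stranded consonant: /b/ → /bɔ/.

bɔtɔʃɔʔnɔt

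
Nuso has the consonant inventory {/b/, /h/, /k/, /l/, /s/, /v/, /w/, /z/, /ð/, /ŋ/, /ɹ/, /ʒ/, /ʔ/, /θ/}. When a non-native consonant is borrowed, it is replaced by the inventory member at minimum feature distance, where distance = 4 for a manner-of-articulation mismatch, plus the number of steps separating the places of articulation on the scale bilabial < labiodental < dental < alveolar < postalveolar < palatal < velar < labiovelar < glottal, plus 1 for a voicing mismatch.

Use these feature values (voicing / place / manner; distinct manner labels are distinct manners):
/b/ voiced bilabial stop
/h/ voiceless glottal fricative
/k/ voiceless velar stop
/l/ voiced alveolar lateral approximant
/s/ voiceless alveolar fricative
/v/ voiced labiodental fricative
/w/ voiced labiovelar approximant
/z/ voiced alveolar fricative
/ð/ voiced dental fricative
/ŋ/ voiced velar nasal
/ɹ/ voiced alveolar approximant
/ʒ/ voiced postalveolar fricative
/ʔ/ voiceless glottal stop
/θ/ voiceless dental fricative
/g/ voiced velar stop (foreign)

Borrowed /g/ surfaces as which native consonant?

/k/ is closest: same manner (stop), place distance 0 (velar→velar), voicing differs (+1); total 1. Next closest is /ʔ/ at distance 3.

k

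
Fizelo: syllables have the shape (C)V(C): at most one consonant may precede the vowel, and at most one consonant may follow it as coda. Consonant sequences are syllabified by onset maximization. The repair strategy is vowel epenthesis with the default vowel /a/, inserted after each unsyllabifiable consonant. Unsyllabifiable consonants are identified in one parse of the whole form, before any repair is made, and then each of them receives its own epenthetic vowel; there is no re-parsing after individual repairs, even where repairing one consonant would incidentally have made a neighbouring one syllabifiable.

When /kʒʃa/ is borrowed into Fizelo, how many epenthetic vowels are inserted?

The unsyllabifiable consonants are /k/, /ʒ/; each receives one epenthetic vowel.

2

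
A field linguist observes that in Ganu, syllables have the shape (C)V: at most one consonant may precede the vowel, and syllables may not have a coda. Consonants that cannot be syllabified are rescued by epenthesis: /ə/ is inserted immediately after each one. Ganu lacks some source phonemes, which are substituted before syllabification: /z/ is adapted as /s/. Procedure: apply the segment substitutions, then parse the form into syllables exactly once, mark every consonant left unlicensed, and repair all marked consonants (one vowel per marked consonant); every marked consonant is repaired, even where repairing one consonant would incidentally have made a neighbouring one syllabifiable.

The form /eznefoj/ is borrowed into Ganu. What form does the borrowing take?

Substitution: /z/ → /s/, giving /esnefoj/.
The consonants /s/, /j/ cannot be parsed into a legal (C)V syllable (no codas are permitted; onsets are limited to one consonant).
Inserting the epenthetic vowel yields /s/ → /sə/, /j/ → /jə/.

esənefojə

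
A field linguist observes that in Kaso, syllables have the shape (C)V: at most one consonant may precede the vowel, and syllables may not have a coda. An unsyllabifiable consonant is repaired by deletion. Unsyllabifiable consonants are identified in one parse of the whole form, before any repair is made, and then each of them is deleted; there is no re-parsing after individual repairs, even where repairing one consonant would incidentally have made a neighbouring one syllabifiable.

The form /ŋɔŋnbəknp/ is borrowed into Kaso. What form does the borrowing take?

ŋɔbə

The consonants /ŋ/, /n/, /k/, /n/, /p/ cannot be parsed into a legal (C)V syllable (no codas are permitted; onsets are limited to one consonant).
Deletion applies to /ŋ/, /n/, /k/, /n/, /p/.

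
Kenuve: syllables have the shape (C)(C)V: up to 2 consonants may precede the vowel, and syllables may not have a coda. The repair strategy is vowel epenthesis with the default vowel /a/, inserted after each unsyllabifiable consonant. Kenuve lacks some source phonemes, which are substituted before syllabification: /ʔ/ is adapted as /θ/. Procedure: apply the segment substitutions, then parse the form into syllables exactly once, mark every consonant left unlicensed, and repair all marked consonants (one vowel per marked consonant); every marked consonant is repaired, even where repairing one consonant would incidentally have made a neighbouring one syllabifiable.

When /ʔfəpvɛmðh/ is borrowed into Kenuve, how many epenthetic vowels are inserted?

After substitution the input is /θfəpvɛmðh/.
The unsyllabifiable consonants are /m/, /ð/, /h/; each receives one epenthetic vowel.

3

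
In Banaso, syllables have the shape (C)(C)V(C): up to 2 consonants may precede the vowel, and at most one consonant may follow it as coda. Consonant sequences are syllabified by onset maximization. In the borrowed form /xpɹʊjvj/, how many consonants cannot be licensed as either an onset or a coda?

The consonants /x/, /v/, /j/ cannot be parsed into a legal (C)(C)V(C) syllable (at most one coda consonant is licensed; onsets may contain at most 2 consonants).

3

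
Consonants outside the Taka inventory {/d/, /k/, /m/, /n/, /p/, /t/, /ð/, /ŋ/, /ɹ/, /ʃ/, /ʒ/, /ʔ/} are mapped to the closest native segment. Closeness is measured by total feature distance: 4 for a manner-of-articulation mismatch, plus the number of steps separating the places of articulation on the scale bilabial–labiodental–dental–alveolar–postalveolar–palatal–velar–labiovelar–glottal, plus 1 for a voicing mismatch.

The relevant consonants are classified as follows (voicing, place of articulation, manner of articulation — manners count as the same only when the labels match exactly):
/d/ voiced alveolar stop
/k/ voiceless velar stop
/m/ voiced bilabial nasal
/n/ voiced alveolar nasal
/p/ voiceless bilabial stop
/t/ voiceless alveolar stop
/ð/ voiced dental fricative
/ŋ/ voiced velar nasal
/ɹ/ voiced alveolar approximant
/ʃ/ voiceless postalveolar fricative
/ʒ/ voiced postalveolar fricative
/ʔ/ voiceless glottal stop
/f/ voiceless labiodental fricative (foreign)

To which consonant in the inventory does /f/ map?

ð

/ð/ is closest: same manner (fricative), place distance 1 (labiodental→dental), voicing differs (+1); total 2. Next closest is /ʃ/ at distance 3.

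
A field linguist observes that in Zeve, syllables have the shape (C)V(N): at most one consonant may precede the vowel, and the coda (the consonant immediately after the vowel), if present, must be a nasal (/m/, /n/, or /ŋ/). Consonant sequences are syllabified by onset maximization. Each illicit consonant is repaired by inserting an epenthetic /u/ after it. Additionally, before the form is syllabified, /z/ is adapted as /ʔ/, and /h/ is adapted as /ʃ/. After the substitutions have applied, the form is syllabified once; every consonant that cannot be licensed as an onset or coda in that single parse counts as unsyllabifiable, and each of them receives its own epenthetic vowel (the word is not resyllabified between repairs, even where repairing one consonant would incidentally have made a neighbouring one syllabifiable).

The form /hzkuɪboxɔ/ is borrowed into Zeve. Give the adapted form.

ʃuʔukuɪboxɔ

Substitution: /h/ → /ʃ/, /z/ → /ʔ/, giving /ʃʔkuɪboxɔ/.
Syllabifying with onset maximization leaves /ʃ/, /ʔ/ stranded (only a nasal (/m/, /n/, or /ŋ/) is licensed in coda position; onsets are limited to one consonant).
Inserting the epenthetic vowel yields /ʃ/ → /ʃu/, /ʔ/ → /ʔu/.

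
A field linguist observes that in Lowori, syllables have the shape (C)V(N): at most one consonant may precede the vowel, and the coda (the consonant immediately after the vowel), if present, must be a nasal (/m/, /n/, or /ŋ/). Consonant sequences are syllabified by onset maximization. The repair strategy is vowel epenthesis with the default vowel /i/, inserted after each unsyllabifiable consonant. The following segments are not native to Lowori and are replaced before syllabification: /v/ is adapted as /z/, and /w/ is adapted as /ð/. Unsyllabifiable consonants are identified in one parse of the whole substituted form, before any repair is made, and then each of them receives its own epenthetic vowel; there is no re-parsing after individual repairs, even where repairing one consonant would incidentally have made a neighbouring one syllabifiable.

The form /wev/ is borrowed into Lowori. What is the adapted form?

Substitution: /w/ → /ð/, /v/ → /z/, giving /ðez/.
The consonants /z/ cannot be parsed into a legal (C)V(N) syllable (only a nasal (/m/, /n/, or /ŋ/) is licensed in coda position; onsets are limited to one consonant).
Each unlicensed consonant becomes the onset of a new syllable: /z/ → /zi/.

ðezi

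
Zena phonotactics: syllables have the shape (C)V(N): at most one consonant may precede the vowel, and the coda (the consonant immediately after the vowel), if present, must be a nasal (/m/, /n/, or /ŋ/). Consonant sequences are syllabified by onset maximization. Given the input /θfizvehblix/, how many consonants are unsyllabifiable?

Under (C)V(N), the unsyllabifiable consonants are /θ/, /z/, /h/, /b/, /x/ (only a nasal (/m/, /n/, or /ŋ/) is licensed in coda position; onsets are limited to one consonant).

5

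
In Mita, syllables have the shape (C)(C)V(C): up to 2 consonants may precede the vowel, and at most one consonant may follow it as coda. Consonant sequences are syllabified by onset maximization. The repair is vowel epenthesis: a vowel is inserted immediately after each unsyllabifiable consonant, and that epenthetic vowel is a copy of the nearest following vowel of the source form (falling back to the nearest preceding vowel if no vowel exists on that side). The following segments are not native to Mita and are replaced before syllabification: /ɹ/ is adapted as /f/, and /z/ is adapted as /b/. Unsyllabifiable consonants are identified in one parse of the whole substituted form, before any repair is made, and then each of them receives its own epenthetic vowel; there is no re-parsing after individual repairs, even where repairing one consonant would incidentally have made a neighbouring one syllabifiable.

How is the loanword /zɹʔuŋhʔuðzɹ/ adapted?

bufʔuŋhʔuðbufu

Substitution: /z/ → /b/, /ɹ/ → /f/, giving /bfʔuŋhʔuðbf/.
Under (C)(C)V(C), the unsyllabifiable consonants are /b/, /b/, /f/ (at most one coda consonant is licensed; onsets may contain at most 2 consonants).
Each unlicensed consonant becomes the onset of a new syllable: /b/ → /bu/, /b/ → /bu/, /f/ → /fu/.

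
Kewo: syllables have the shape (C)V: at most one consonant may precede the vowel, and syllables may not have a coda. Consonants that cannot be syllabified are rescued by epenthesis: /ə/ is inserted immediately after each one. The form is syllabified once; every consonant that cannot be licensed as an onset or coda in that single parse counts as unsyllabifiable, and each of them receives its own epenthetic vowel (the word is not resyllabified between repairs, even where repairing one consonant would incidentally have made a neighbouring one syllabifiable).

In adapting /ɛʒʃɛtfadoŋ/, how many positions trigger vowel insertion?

The unsyllabifiable consonants are /ʒ/, /t/, /ŋ/; each receives one epenthetic vowel.

3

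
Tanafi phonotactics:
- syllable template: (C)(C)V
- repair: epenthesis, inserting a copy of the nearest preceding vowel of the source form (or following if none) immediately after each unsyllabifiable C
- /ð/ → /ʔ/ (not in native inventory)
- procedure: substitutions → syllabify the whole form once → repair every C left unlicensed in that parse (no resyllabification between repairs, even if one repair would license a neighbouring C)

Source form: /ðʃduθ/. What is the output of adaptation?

ʔuʃduθu

Substitution: /ð/ → /ʔ/, giving /ʔʃduθ/.
The consonants /ʔ/, /θ/ cannot be parsed into a legal (C)(C)V syllable (no codas are permitted; onsets may contain at most 2 consonants).
Epenthesis after each stranded consonant: /ʔ/ → /ʔu/, /θ/ → /θu/.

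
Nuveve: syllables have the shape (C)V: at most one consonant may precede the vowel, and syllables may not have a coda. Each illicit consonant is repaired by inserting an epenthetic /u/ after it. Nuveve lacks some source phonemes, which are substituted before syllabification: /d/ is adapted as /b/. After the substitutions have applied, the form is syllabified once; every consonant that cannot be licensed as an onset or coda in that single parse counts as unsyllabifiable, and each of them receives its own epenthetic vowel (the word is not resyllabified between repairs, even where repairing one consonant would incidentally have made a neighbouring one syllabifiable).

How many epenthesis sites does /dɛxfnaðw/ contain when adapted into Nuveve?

After substitution the input is /bɛxfnaðw/.
The unsyllabifiable consonants are /x/, /f/, /ð/, /w/; each receives one epenthetic vowel.

4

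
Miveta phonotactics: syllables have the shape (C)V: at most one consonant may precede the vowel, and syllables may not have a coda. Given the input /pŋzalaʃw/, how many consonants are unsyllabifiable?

The consonants /p/, /ŋ/, /ʃ/, /w/ cannot be parsed into a legal (C)V syllable (no codas are permitted; onsets are limited to one consonant).

4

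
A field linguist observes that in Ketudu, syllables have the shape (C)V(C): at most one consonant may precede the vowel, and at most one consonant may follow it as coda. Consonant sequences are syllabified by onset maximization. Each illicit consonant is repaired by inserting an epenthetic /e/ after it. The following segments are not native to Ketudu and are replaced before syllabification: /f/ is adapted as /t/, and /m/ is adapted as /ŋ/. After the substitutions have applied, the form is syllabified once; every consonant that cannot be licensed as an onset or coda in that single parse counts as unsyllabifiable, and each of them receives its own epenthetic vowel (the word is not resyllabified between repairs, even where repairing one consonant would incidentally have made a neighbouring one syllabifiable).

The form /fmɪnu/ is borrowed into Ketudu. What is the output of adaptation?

teŋɪnu

Substitution: /f/ → /t/, /m/ → /ŋ/, giving /tŋɪnu/.
The consonants /t/ cannot be parsed into a legal (C)V(C) syllable (at most one coda consonant is licensed; onsets are limited to one consonant).
Inserting the epenthetic vowel yields /t/ → /te/.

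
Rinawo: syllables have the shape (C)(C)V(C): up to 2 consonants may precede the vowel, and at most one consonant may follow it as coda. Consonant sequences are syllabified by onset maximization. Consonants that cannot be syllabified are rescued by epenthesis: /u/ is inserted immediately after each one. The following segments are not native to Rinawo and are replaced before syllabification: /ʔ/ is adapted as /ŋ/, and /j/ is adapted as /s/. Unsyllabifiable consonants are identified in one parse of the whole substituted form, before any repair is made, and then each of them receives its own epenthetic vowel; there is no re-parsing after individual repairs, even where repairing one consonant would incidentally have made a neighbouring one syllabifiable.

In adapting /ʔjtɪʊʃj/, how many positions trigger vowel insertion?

2

After substitution the input is /ŋstɪʊʃs/.
The unsyllabifiable consonants are /ŋ/, /s/; each receives one epenthetic vowel.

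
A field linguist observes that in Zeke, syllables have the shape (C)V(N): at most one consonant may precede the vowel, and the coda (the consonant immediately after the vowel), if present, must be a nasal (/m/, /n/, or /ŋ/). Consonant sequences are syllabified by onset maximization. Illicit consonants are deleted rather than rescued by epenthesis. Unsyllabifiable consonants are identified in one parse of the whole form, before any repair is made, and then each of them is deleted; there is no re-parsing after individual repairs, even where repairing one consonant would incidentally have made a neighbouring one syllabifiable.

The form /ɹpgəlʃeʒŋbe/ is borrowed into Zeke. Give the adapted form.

gəʃebe

The consonants /ɹ/, /p/, /l/, /ʒ/, /ŋ/ cannot be parsed into a legal (C)V(N) syllable (only a nasal (/m/, /n/, or /ŋ/) is licensed in coda position; onsets are limited to one consonant).
Deleting the stranded consonants removes /ɹ/, /p/, /l/, /ʒ/, /ŋ/.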